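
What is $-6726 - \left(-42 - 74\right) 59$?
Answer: $118$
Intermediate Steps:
$-6726 - \left(-42 - 74\right) 59 = -6726 - \left(-116\right) 59 = -6726 - -6844 = -6726 + 6844 = 118$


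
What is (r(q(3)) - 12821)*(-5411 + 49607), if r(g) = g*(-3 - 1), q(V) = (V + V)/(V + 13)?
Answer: -566703210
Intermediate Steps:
q(V) = 2*V/(13 + V) (q(V) = (2*V)/(13 + V) = 2*V/(13 + V))
r(g) = -4*g (r(g) = g*(-4) = -4*g)
(r(q(3)) - 12821)*(-5411 + 49607) = (-8*3/(13 + 3) - 12821)*(-5411 + 49607) = (-8*3/16 - 12821)*44196 = (-4*3/8 - 12821)*44196 = (-3/2 - 12821)*44196 = -25645/2*44196 = -566703210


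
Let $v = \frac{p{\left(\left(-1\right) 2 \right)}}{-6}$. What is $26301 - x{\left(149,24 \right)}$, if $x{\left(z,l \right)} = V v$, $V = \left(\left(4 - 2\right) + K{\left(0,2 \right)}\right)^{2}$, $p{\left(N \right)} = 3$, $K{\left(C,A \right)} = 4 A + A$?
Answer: $26373$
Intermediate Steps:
$K{\left(C,A \right)} = 5 A$
$v = - \frac{1}{2}$ ($v = \frac{3}{-6} = 3 \left(- \frac{1}{6}\right) = - \frac{1}{2} \approx -0.5$)
$V = 144$ ($V = \left(\left(4 - 2\right) + 5 \cdot 2\right)^{2} = \left(2 + 10\right)^{2} = 12^{2} = 144$)
$x{\left(z,l \right)} = -72$ ($x{\left(z,l \right)} = 144 \left(- \frac{1}{2}\right) = -72$)
$26301 - x{\left(149,24 \right)} = 26301 - -72 = 26301 + 72 = 26373$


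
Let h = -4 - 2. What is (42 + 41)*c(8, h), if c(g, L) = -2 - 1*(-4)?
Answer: 166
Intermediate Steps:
h = -6
c(g, L) = 2 (c(g, L) = -2 + 4 = 2)
(42 + 41)*c(8, h) = (42 + 41)*2 = 83*2 = 166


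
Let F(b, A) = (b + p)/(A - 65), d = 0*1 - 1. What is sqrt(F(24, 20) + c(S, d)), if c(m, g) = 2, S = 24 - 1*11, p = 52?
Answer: sqrt(70)/15 ≈ 0.55777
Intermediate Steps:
d = -1 (d = 0 - 1 = -1)
S = 13 (S = 24 - 11 = 13)
F(b, A) = (52 + b)/(-65 + A) (F(b, A) = (b + 52)/(A - 65) = (52 + b)/(-65 + A))
sqrt(F(24, 20) + c(S, d)) = sqrt((52 + 24)/(-65 + 20) + 2) = sqrt(76/(-45) + 2) = sqrt(-1/45*76 + 2) = sqrt(-76/45 + 2) = sqrt(14/45) = sqrt(70)/15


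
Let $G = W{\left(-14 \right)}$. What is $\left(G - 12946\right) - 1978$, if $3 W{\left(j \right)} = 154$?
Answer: $- \frac{44618}{3} \approx -14873.0$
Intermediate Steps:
$W{\left(j \right)} = \frac{154}{3}$ ($W{\left(j \right)} = \frac{1}{3} \cdot 154 = \frac{154}{3}$)
$G = \frac{154}{3} \approx 51.333$
$\left(G - 12946\right) - 1978 = \left(\frac{154}{3} - 12946\right) - 1978 = - \frac{38684}{3} - 1978 = - \frac{44618}{3}$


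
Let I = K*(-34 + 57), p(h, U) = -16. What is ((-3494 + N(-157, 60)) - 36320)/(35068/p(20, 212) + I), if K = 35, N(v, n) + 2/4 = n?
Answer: 53006/1849 ≈ 28.667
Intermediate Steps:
N(v, n) = -½ + n
I = 805 (I = 35*(-34 + 57) = 35*23 = 805)
((-3494 + N(-157, 60)) - 36320)/(35068/p(20, 212) + I) = ((-3494 + (-½ + 60)) - 36320)/(35068/(-16) + 805) = ((-3494 + 119/2) - 36320)/(35068*(-1/16) + 805) = (-6869/2 - 36320)/(-8767/4 + 805) = -79509/(2*(-5547/4)) = -79509/2*(-4/5547) = 53006/1849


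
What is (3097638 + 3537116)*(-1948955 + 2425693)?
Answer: 3163039352452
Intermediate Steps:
(3097638 + 3537116)*(-1948955 + 2425693) = 6634754*476738 = 3163039352452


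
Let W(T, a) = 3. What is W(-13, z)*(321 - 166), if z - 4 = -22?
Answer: 465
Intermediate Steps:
z = -18 (z = 4 - 22 = -18)
W(-13, z)*(321 - 166) = 3*(321 - 166) = 3*155 = 465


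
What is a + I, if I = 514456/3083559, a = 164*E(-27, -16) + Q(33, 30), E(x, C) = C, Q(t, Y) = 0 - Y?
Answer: -8183251130/3083559 ≈ -2653.8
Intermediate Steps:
Q(t, Y) = -Y
a = -2654 (a = 164*(-16) - 1*30 = -2624 - 30 = -2654)
I = 514456/3083559 (I = 514456*(1/3083559) = 514456/3083559 ≈ 0.16684)
a + I = -2654 + 514456/3083559 = -8183251130/3083559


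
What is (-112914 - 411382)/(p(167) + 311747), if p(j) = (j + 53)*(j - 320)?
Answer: -524296/278087 ≈ -1.8854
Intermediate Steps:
p(j) = (-320 + j)*(53 + j) (p(j) = (53 + j)*(-320 + j) = (-320 + j)*(53 + j))
(-112914 - 411382)/(p(167) + 311747) = (-112914 - 411382)/((-16960 + 167² - 267*167) + 311747) = -524296/((-16960 + 27889 - 44589) + 311747) = -524296/(-33660 + 311747) = -524296/278087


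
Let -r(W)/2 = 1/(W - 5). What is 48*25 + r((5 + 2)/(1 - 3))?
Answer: 20404/17 ≈ 1200.2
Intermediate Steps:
r(W) = -2/(-5 + W) (r(W) = -2/(W - 5) = -2/(-5 + W))
48*25 + r((5 + 2)/(1 - 3)) = 48*25 - 2/(-5 + (5 + 2)/(1 - 3)) = 1200 - 2/(-5 + 7/(-2)) = 1200 - 2/(-5 + 7*(-1/2)) = 1200 - 2/(-5 - 7/2) = 1200 - 2/(-17/2) = 1200 - 2*(-2/17) = 1200 + 4/17 = 20404/17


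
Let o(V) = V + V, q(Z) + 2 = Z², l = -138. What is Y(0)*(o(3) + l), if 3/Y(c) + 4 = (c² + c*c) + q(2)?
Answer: 198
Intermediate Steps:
q(Z) = -2 + Z²
o(V) = 2*V
Y(c) = 3/(-2 + 2*c²) (Y(c) = 3/(-4 + ((c² + c*c) + (-2 + 2²))) = 3/(-4 + ((c² + c²) + (-2 + 4))) = 3/(-4 + (2*c² + 2)) = 3/(-4 + (2 + 2*c²)) = 3/(-2 + 2*c²))
Y(0)*(o(3) + l) = (3/(2*(-1 + 0²)))*(2*3 - 138) = (3/(2*(-1 + 0)))*(6 - 138) = ((3/2)/(-1))*(-132) = ((3/2)*(-1))*(-132) = -3/2*(-132) = 198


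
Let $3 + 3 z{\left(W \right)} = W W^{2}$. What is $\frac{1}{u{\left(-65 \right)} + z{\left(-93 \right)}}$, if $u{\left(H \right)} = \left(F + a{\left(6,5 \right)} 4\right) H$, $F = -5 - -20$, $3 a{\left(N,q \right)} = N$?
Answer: $- \frac{1}{269615} \approx -3.709 \cdot 10^{-6}$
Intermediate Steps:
$a{\left(N,q \right)} = \frac{N}{3}$
$F = 15$ ($F = -5 + 20 = 15$)
$z{\left(W \right)} = -1 + \frac{W^{3}}{3}$ ($z{\left(W \right)} = -1 + \frac{W W^{2}}{3} = -1 + \frac{W^{3}}{3}$)
$u{\left(H \right)} = 23 H$ ($u{\left(H \right)} = \left(15 + \frac{1}{3} \cdot 6 \cdot 4\right) H = \left(15 + 2 \cdot 4\right) H = \left(15 + 8\right) H = 23 H$)
$\frac{1}{u{\left(-65 \right)} + z{\left(-93 \right)}} = \frac{1}{23 \left(-65\right) + \left(-1 + \frac{\left(-93\right)^{3}}{3}\right)} = \frac{1}{-1495 + \left(-1 + \frac{1}{3} \left(-804357\right)\right)} = \frac{1}{-1495 - 268120} = \frac{1}{-269615} = - \frac{1}{269615}$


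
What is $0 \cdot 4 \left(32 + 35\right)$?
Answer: $0$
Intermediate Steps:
$0 \cdot 4 \left(32 + 35\right) = 0 \cdot 67 = 0$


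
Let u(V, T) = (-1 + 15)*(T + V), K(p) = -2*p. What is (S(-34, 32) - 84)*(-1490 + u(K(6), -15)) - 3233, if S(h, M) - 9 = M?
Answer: 77091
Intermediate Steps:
u(V, T) = 14*T + 14*V (u(V, T) = 14*(T + V) = 14*T + 14*V)
S(h, M) = 9 + M
(S(-34, 32) - 84)*(-1490 + u(K(6), -15)) - 3233 = ((9 + 32) - 84)*(-1490 + (14*(-15) + 14*(-2*6))) - 3233 = (41 - 84)*(-1490 + (-210 + 14*(-12))) - 3233 = -43*(-1490 + (-210 - 168)) - 3233 = -43*(-1490 - 378) - 3233 = -43*(-1868) - 3233 = 80324 - 3233 = 77091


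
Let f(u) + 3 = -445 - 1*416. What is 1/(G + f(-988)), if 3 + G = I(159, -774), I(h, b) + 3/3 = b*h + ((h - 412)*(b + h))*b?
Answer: -1/120554464 ≈ -8.2950e-9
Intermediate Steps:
f(u) = -864 (f(u) = -3 + (-445 - 1*416) = -3 + (-445 - 416) = -3 - 861 = -864)
I(h, b) = -1 + b*h + b*(-412 + h)*(b + h) (I(h, b) = -1 + (b*h + ((h - 412)*(b + h))*b) = -1 + (b*h + ((-412 + h)*(b + h))*b) = -1 + (b*h + b*(-412 + h)*(b + h)) = -1 + b*h + b*(-412 + h)*(b + h))
G = -120553600 (G = -3 + (-1 - 412*(-774)² - 774*159² + 159*(-774)² - 411*(-774)*159) = -3 + (-1 - 412*599076 - 774*25281 + 159*599076 + 50580126) = -3 + (-1 - 246819312 - 19567494 + 95253084 + 50580126) = -3 - 120553597 = -120553600)
1/(G + f(-988)) = 1/(-120553600 - 864) = 1/(-120554464) = -1/120554464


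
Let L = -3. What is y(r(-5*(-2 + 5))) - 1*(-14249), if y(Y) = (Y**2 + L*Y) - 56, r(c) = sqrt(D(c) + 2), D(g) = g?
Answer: 14180 - 3*I*sqrt(13) ≈ 14180.0 - 10.817*I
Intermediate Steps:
r(c) = sqrt(2 + c) (r(c) = sqrt(c + 2) = sqrt(2 + c))
y(Y) = -56 + Y**2 - 3*Y (y(Y) = (Y**2 - 3*Y) - 56 = -56 + Y**2 - 3*Y)
y(r(-5*(-2 + 5))) - 1*(-14249) = (-56 + (sqrt(2 - 5*(-2 + 5)))**2 - 3*sqrt(2 - 5*(-2 + 5))) - 1*(-14249) = (-56 + (sqrt(2 - 5*3))**2 - 3*sqrt(2 - 5*3)) + 14249 = (-56 + (sqrt(2 - 15))**2 - 3*sqrt(2 - 15)) + 14249 = (-56 + (sqrt(-13))**2 - 3*I*sqrt(13)) + 14249 = (-56 + (I*sqrt(13))**2 - 3*I*sqrt(13)) + 14249 = (-56 - 13 - 3*I*sqrt(13)) + 14249 = (-69 - 3*I*sqrt(13)) + 14249 = 14180 - 3*I*sqrt(13)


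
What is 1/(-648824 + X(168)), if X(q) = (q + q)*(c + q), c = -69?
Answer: -1/615560 ≈ -1.6245e-6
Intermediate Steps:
X(q) = 2*q*(-69 + q) (X(q) = (q + q)*(-69 + q) = (2*q)*(-69 + q) = 2*q*(-69 + q))
1/(-648824 + X(168)) = 1/(-648824 + 2*168*(-69 + 168)) = 1/(-648824 + 2*168*99) = 1/(-648824 + 33264) = 1/(-615560) = -1/615560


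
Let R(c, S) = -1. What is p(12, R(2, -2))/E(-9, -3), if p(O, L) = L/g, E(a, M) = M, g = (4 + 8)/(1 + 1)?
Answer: 1/18 ≈ 0.055556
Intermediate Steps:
g = 6 (g = 12/2 = 12*(½) = 6)
p(O, L) = L/6
p(12, R(2, -2))/E(-9, -3) = ((⅙)*(-1))/(-3) = -⅙*(-⅓) = 1/18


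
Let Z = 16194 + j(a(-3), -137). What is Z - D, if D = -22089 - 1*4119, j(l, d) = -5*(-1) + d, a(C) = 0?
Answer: 42270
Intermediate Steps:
j(l, d) = 5 + d
D = -26208 (D = -22089 - 4119 = -26208)
Z = 16062 (Z = 16194 + (5 - 137) = 16194 - 132 = 16062)
Z - D = 16062 - 1*(-26208) = 16062 + 26208 = 42270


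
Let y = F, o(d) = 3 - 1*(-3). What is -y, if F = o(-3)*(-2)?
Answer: 12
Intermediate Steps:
o(d) = 6 (o(d) = 3 + 3 = 6)
F = -12 (F = 6*(-2) = -12)
y = -12
-y = -1*(-12) = 12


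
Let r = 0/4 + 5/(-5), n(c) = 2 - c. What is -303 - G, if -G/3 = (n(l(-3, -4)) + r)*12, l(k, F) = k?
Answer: -159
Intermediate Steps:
r = -1 (r = 0*(¼) + 5*(-⅕) = 0 - 1 = -1)
G = -144 (G = -3*((2 - 1*(-3)) - 1)*12 = -3*((2 + 3) - 1)*12 = -3*(5 - 1)*12 = -12*12 = -3*48 = -144)
-303 - G = -303 - 1*(-144) = -303 + 144 = -159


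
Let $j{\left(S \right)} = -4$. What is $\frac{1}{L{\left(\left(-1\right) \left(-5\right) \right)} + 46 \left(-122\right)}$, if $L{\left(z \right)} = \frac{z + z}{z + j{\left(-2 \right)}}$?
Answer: $- \frac{1}{5602} \approx -0.00017851$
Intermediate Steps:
$L{\left(z \right)} = \frac{2 z}{-4 + z}$ ($L{\left(z \right)} = \frac{z + z}{z - 4} = \frac{2 z}{-4 + z}$)
$\frac{1}{L{\left(\left(-1\right) \left(-5\right) \right)} + 46 \left(-122\right)} = \frac{1}{\frac{2 \left(\left(-1\right) \left(-5\right)\right)}{-4 - -5} + 46 \left(-122\right)} = \frac{1}{2 \cdot 5 \frac{1}{-4 + 5} - 5612} = \frac{1}{2 \cdot 5 \cdot 1^{-1} - 5612} = \frac{1}{2 \cdot 5 \cdot 1 - 5612} = \frac{1}{10 - 5612} = \frac{1}{-5602} = - \frac{1}{5602}$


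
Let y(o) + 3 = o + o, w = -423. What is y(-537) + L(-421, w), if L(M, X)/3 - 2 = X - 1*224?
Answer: -3012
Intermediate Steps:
L(M, X) = -666 + 3*X (L(M, X) = 6 + 3*(X - 1*224) = 6 + 3*(X - 224) = 6 + 3*(-224 + X) = 6 + (-672 + 3*X) = -666 + 3*X)
y(o) = -3 + 2*o (y(o) = -3 + (o + o) = -3 + 2*o)
y(-537) + L(-421, w) = (-3 + 2*(-537)) + (-666 + 3*(-423)) = (-3 - 1074) + (-666 - 1269) = -1077 - 1935 = -3012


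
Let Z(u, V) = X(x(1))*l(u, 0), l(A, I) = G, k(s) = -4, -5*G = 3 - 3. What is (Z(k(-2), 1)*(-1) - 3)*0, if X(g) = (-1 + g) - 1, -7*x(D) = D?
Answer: 0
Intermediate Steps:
G = 0 (G = -(3 - 3)/5 = -1/5*0 = 0)
x(D) = -D/7
l(A, I) = 0
X(g) = -2 + g
Z(u, V) = 0 (Z(u, V) = (-2 - 1/7*1)*0 = (-2 - 1/7)*0 = -15/7*0 = 0)
(Z(k(-2), 1)*(-1) - 3)*0 = (0*(-1) - 3)*0 = (0 - 3)*0 = -3*0 = 0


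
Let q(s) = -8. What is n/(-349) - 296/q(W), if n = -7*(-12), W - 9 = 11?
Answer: 12829/349 ≈ 36.759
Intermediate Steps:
W = 20 (W = 9 + 11 = 20)
n = 84
n/(-349) - 296/q(W) = 84/(-349) - 296/(-8) = 84*(-1/349) - 296*(-1/8) = -84/349 + 37 = 12829/349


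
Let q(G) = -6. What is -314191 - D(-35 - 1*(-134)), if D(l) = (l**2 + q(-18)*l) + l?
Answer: -323497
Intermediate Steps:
D(l) = l**2 - 5*l (D(l) = (l**2 - 6*l) + l = l**2 - 5*l)
-314191 - D(-35 - 1*(-134)) = -314191 - (-35 - 1*(-134))*(-5 + (-35 - 1*(-134))) = -314191 - (-35 + 134)*(-5 + (-35 + 134)) = -314191 - 99*(-5 + 99) = -314191 - 99*94 = -314191 - 1*9306 = -314191 - 9306 = -323497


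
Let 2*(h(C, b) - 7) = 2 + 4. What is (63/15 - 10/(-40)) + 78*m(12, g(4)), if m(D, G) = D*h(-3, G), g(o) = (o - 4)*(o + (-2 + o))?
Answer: 187289/20 ≈ 9364.5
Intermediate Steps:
h(C, b) = 10 (h(C, b) = 7 + (2 + 4)/2 = 7 + (½)*6 = 7 + 3 = 10)
g(o) = (-4 + o)*(-2 + 2*o)
m(D, G) = 10*D (m(D, G) = D*10 = 10*D)
(63/15 - 10/(-40)) + 78*m(12, g(4)) = (63/15 - 10/(-40)) + 78*(10*12) = (63*(1/15) - 10*(-1/40)) + 78*120 = (21/5 + ¼) + 9360 = 89/20 + 9360 = 187289/20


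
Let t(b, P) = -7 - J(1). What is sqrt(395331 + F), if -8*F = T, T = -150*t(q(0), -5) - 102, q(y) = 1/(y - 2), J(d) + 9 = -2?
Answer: 5*sqrt(63267)/2 ≈ 628.82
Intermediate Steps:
J(d) = -11 (J(d) = -9 - 2 = -11)
q(y) = 1/(-2 + y)
t(b, P) = 4 (t(b, P) = -7 - 1*(-11) = -7 + 11 = 4)
T = -702 (T = -150*4 - 102 = -600 - 102 = -702)
F = 351/4 (F = -1/8*(-702) = 351/4 ≈ 87.750)
sqrt(395331 + F) = sqrt(395331 + 351/4) = sqrt(1581675/4) = 5*sqrt(63267)/2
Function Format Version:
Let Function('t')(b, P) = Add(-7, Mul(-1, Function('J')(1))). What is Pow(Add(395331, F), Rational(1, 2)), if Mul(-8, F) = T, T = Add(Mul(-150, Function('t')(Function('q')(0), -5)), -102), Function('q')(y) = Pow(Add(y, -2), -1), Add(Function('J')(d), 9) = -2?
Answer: Mul(Rational(5, 2), Pow(63267, Rational(1, 2))) ≈ 628.82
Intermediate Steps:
Function('J')(d) = -11 (Function('J')(d) = Add(-9, -2) = -11)
Function('q')(y) = Pow(Add(-2, y), -1)
Function('t')(b, P) = 4 (Function('t')(b, P) = Add(-7, Mul(-1, -11)) = Add(-7, 11) = 4)
T = -702 (T = Add(Mul(-150, 4), -102) = Add(-600, -102) = -702)
F = Rational(351, 4) (F = Mul(Rational(-1, 8), -702) = Rational(351, 4) ≈ 87.750)
Pow(Add(395331, F), Rational(1, 2)) = Pow(Add(395331, Rational(351, 4)), Rational(1, 2)) = Pow(Rational(1581675, 4), Rational(1, 2)) = Mul(Rational(5, 2), Pow(63267, Rational(1, 2)))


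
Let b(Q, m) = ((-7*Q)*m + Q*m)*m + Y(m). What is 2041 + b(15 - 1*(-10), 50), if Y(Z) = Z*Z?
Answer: -370459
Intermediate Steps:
Y(Z) = Z²
b(Q, m) = m² - 6*Q*m² (b(Q, m) = ((-7*Q)*m + Q*m)*m + m² = (-7*Q*m + Q*m)*m + m² = (-6*Q*m)*m + m² = -6*Q*m² + m² = m² - 6*Q*m²)
2041 + b(15 - 1*(-10), 50) = 2041 + 50²*(1 - 6*(15 - 1*(-10))) = 2041 + 2500*(1 - 6*(15 + 10)) = 2041 + 2500*(1 - 6*25) = 2041 + 2500*(1 - 150) = 2041 + 2500*(-149) = 2041 - 372500 = -370459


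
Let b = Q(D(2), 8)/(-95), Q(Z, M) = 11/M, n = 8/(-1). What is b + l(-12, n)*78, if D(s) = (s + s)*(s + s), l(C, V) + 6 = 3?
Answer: -177851/760 ≈ -234.01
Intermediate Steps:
n = -8 (n = 8*(-1) = -8)
l(C, V) = -3 (l(C, V) = -6 + 3 = -3)
D(s) = 4*s**2 (D(s) = (2*s)*(2*s) = 4*s**2)
b = -11/760 (b = (11/8)/(-95) = (11*(1/8))*(-1/95) = (11/8)*(-1/95) = -11/760 ≈ -0.014474)
b + l(-12, n)*78 = -11/760 - 3*78 = -11/760 - 234 = -177851/760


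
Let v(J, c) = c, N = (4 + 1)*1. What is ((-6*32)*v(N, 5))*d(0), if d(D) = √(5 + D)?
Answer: -960*√5 ≈ -2146.6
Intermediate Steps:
N = 5 (N = 5*1 = 5)
((-6*32)*v(N, 5))*d(0) = (-6*32*5)*√(5 + 0) = (-192*5)*√5 = -960*√5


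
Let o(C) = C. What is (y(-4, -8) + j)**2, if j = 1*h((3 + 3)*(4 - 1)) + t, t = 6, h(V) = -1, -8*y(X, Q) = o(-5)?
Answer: 2025/64 ≈ 31.641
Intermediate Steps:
y(X, Q) = 5/8 (y(X, Q) = -1/8*(-5) = 5/8)
j = 5 (j = 1*(-1) + 6 = -1 + 6 = 5)
(y(-4, -8) + j)**2 = (5/8 + 5)**2 = (45/8)**2 = 2025/64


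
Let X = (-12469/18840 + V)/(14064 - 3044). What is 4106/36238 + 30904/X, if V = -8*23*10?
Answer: -116254867936401143/628331932211 ≈ -1.8502e+5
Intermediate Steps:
V = -1840 (V = -184*10 = -1840)
X = -34678069/207616800 (X = (-12469/18840 - 1840)/(14064 - 3044) = (-12469*1/18840 - 1840)/11020 = (-12469/18840 - 1840)*(1/11020) = -34678069/18840*1/11020 = -34678069/207616800 ≈ -0.16703)
4106/36238 + 30904/X = 4106/36238 + 30904/(-34678069/207616800) = 4106*(1/36238) + 30904*(-207616800/34678069) = 2053/18119 - 6416189587200/34678069 = -116254867936401143/628331932211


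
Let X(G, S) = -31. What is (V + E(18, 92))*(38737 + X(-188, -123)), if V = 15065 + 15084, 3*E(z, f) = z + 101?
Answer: 1168482532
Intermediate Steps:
E(z, f) = 101/3 + z/3 (E(z, f) = (z + 101)/3 = (101 + z)/3 = 101/3 + z/3)
V = 30149
(V + E(18, 92))*(38737 + X(-188, -123)) = (30149 + (101/3 + (1/3)*18))*(38737 - 31) = (30149 + (101/3 + 6))*38706 = (30149 + 119/3)*38706 = (90566/3)*38706 = 1168482532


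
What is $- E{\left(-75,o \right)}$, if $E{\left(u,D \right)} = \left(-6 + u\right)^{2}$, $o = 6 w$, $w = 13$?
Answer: $-6561$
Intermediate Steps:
$o = 78$ ($o = 6 \cdot 13 = 78$)
$- E{\left(-75,o \right)} = - \left(-6 - 75\right)^{2} = - \left(-81\right)^{2} = \left(-1\right) 6561 = -6561$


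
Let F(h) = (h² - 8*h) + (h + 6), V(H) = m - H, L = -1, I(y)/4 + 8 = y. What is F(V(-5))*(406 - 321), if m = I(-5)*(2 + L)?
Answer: 216240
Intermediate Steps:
I(y) = -32 + 4*y
m = -52 (m = (-32 + 4*(-5))*(2 - 1) = (-32 - 20)*1 = -52*1 = -52)
V(H) = -52 - H
F(h) = 6 + h² - 7*h (F(h) = (h² - 8*h) + (6 + h) = 6 + h² - 7*h)
F(V(-5))*(406 - 321) = (6 + (-52 - 1*(-5))² - 7*(-52 - 1*(-5)))*(406 - 321) = (6 + (-52 + 5)² - 7*(-52 + 5))*85 = (6 + (-47)² - 7*(-47))*85 = (6 + 2209 + 329)*85 = 2544*85 = 216240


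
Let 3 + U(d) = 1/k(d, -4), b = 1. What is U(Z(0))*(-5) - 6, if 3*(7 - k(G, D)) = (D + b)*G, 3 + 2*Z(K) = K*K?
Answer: 89/11 ≈ 8.0909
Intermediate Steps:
Z(K) = -3/2 + K²/2 (Z(K) = -3/2 + (K*K)/2 = -3/2 + K²/2)
k(G, D) = 7 - G*(1 + D)/3 (k(G, D) = 7 - (D + 1)*G/3 = 7 - (1 + D)*G/3 = 7 - G*(1 + D)/3)
U(d) = -3 + 1/(7 + d) (U(d) = -3 + 1/(7 - d/3 - ⅓*(-4)*d) = -3 + 1/(7 - d/3 + 4*d/3) = -3 + 1/(7 + d))
U(Z(0))*(-5) - 6 = ((-20 - 3*(-3/2 + (½)*0²))/(7 + (-3/2 + (½)*0²)))*(-5) - 6 = ((-20 - 3*(-3/2 + (½)*0))/(7 + (-3/2 + (½)*0)))*(-5) - 6 = ((-20 - 3*(-3/2 + 0))/(7 + (-3/2 + 0)))*(-5) - 6 = ((-20 - 3*(-3/2))/(7 - 3/2))*(-5) - 6 = ((-20 + 9/2)/(11/2))*(-5) - 6 = ((2/11)*(-31/2))*(-5) - 6 = -31/11*(-5) - 6 = 155/11 - 6 = 89/11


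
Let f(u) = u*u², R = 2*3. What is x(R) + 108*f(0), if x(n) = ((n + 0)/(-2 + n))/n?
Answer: ¼ ≈ 0.25000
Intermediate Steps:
R = 6
f(u) = u³
x(n) = 1/(-2 + n) (x(n) = (n/(-2 + n))/n = 1/(-2 + n))
x(R) + 108*f(0) = 1/(-2 + 6) + 108*0³ = 1/4 + 108*0 = ¼ + 0 = ¼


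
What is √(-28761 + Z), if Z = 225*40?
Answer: I*√19761 ≈ 140.57*I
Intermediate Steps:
Z = 9000
√(-28761 + Z) = √(-28761 + 9000) = √(-19761) = I*√19761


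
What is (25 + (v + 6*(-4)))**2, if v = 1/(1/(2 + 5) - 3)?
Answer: 169/400 ≈ 0.42250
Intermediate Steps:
v = -7/20 (v = 1/(1/7 - 3) = 1/(-20/7) = -7/20 ≈ -0.35000)
(25 + (v + 6*(-4)))**2 = (25 + (-7/20 + 6*(-4)))**2 = (25 + (-7/20 - 24))**2 = (25 - 487/20)**2 = (13/20)**2 = 169/400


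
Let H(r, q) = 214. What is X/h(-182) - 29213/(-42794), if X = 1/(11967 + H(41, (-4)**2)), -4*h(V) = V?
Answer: 32381848911/47435907974 ≈ 0.68264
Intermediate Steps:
h(V) = -V/4
X = 1/12181 (X = 1/(11967 + 214) = 1/12181 ≈ 8.2095e-5)
X/h(-182) - 29213/(-42794) = 1/(12181*((-1/4*(-182)))) - 29213/(-42794) = 1/(12181*(91/2)) - 29213*(-1/42794) = (1/12181)*(2/91) + 29213/42794 = 2/1108471 + 29213/42794 = 32381848911/47435907974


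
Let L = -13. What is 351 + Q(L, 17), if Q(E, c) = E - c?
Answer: 321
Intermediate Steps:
351 + Q(L, 17) = 351 + (-13 - 1*17) = 351 + (-13 - 17) = 351 - 30 = 321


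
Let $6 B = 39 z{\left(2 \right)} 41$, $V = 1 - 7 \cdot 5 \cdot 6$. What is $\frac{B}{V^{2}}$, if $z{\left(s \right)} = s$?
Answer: $\frac{533}{43681} \approx 0.012202$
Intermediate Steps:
$V = -209$ ($V = 1 - 210 = -209$)
$B = 533$ ($B = \frac{39 \cdot 2 \cdot 41}{6} = \frac{78 \cdot 41}{6} = \frac{1}{6} \cdot 3198 = 533$)
$\frac{B}{V^{2}} = \frac{533}{\left(-209\right)^{2}} = \frac{533}{43681}$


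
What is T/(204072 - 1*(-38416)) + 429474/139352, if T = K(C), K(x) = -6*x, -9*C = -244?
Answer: 19522429385/6335847708 ≈ 3.0813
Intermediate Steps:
C = 244/9 (C = -⅑*(-244) = 244/9 ≈ 27.111)
T = -488/3 (T = -6*244/9 = -488/3 ≈ -162.67)
T/(204072 - 1*(-38416)) + 429474/139352 = -488/(3*(204072 - 1*(-38416))) + 429474/139352 = -488/(3*(204072 + 38416)) + 429474*(1/139352) = -488/3/242488 + 214737/69676 = -488/3*1/242488 + 214737/69676 = -61/90933 + 214737/69676 = 19522429385/6335847708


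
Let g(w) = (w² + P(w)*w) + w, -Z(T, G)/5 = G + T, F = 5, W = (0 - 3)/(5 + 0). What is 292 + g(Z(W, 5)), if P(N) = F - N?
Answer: 160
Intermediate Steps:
W = -⅗ (W = -3/5 = -3*⅕ = -⅗ ≈ -0.60000)
P(N) = 5 - N
Z(T, G) = -5*G - 5*T (Z(T, G) = -5*(G + T) = -5*G - 5*T)
g(w) = w + w² + w*(5 - w) (g(w) = (w² + (5 - w)*w) + w = (w² + w*(5 - w)) + w = w + w² + w*(5 - w))
292 + g(Z(W, 5)) = 292 + 6*(-5*5 - 5*(-⅗)) = 292 + 6*(-25 + 3) = 292 + 6*(-22) = 292 - 132 = 160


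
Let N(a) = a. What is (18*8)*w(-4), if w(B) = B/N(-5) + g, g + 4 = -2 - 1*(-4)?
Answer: -864/5 ≈ -172.80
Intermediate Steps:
g = -2 (g = -4 + (-2 - 1*(-4)) = -4 + (-2 + 4) = -4 + 2 = -2)
w(B) = -2 - B/5 (w(B) = B/(-5) - 2 = -B/5 - 2 = -2 - B/5)
(18*8)*w(-4) = (18*8)*(-2 - ⅕*(-4)) = 144*(-2 + ⅘) = 144*(-6/5) = -864/5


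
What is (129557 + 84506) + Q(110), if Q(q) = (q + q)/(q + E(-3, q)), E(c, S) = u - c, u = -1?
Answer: 5993819/28 ≈ 2.1407e+5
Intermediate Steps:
E(c, S) = -1 - c
Q(q) = 2*q/(2 + q) (Q(q) = (q + q)/(q + (-1 - 1*(-3))) = (2*q)/(q + (-1 + 3)) = (2*q)/(q + 2) = (2*q)/(2 + q) = 2*q/(2 + q))
(129557 + 84506) + Q(110) = (129557 + 84506) + 2*110/(2 + 110) = 214063 + 2*110/112 = 214063 + 2*110*(1/112) = 214063 + 55/28 = 5993819/28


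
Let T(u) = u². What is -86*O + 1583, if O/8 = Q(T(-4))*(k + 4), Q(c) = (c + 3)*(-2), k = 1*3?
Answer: 184591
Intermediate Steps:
k = 3
Q(c) = -6 - 2*c (Q(c) = (3 + c)*(-2) = -6 - 2*c)
O = -2128 (O = 8*((-6 - 2*(-4)²)*(3 + 4)) = 8*((-6 - 2*16)*7) = 8*((-6 - 32)*7) = 8*(-38*7) = 8*(-266) = -2128)
-86*O + 1583 = -86*(-2128) + 1583 = 183008 + 1583 = 184591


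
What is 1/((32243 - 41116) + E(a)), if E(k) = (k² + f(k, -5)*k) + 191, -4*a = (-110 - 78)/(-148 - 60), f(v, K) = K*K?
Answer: -43264/375860239 ≈ -0.00011511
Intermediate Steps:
f(v, K) = K²
a = -47/208 (a = -(-110 - 78)/(4*(-148 - 60)) = -(-47)/(-208) = -(-47)*(-1)/208 = -¼*47/52 = -47/208 ≈ -0.22596)
E(k) = 191 + k² + 25*k (E(k) = (k² + (-5)²*k) + 191 = (k² + 25*k) + 191 = 191 + k² + 25*k)
1/((32243 - 41116) + E(a)) = 1/((32243 - 41116) + (191 + (-47/208)² + 25*(-47/208))) = 1/(-8873 + (191 + 2209/43264 - 1175/208)) = 1/(-8873 + 8021233/43264) = 1/(-375860239/43264) = -43264/375860239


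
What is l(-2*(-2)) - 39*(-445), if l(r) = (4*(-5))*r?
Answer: 17275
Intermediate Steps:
l(r) = -20*r
l(-2*(-2)) - 39*(-445) = -(-40)*(-2) - 39*(-445) = -20*4 + 17355 = -80 + 17355 = 17275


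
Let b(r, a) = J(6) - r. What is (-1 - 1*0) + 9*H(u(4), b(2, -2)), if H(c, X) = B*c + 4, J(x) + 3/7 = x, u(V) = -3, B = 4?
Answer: -73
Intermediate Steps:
J(x) = -3/7 + x
b(r, a) = 39/7 - r (b(r, a) = (-3/7 + 6) - r = 39/7 - r)
H(c, X) = 4 + 4*c (H(c, X) = 4*c + 4 = 4 + 4*c)
(-1 - 1*0) + 9*H(u(4), b(2, -2)) = (-1 - 1*0) + 9*(4 + 4*(-3)) = (-1 + 0) + 9*(4 - 12) = -1 + 9*(-8) = -1 - 72 = -73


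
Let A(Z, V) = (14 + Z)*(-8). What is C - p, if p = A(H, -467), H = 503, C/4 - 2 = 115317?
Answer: 465412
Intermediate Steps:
C = 461276 (C = 8 + 4*115317 = 8 + 461268 = 461276)
A(Z, V) = -112 - 8*Z
p = -4136 (p = -112 - 8*503 = -112 - 4024 = -4136)
C - p = 461276 - 1*(-4136) = 461276 + 4136 = 465412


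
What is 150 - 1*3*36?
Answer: 42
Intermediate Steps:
150 - 1*3*36 = 150 - 3*36 = 150 - 108 = 42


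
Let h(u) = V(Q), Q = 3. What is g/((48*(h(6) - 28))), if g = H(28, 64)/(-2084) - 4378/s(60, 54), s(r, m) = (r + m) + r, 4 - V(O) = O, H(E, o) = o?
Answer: 1141861/58743792 ≈ 0.019438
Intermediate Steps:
V(O) = 4 - O
h(u) = 1 (h(u) = 4 - 1*3 = 4 - 3 = 1)
s(r, m) = m + 2*r (s(r, m) = (m + r) + r = m + 2*r)
g = -1141861/45327 (g = 64/(-2084) - 4378/(54 + 2*60) = 64*(-1/2084) - 4378/(54 + 120) = -16/521 - 4378/174 = -16/521 - 4378*1/174 = -16/521 - 2189/87 = -1141861/45327 ≈ -25.192)
g/((48*(h(6) - 28))) = -1141861*1/(48*(1 - 28))/45327 = -1141861/(45327*(48*(-27))) = -1141861/45327/(-1296) = -1141861/45327*(-1/1296) = 1141861/58743792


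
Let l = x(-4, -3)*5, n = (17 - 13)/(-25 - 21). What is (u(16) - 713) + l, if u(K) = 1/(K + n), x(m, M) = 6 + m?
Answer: -257275/366 ≈ -702.94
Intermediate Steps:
n = -2/23 (n = 4/(-46) = 4*(-1/46) = -2/23 ≈ -0.086957)
l = 10 (l = (6 - 4)*5 = 2*5 = 10)
u(K) = 1/(-2/23 + K) (u(K) = 1/(K - 2/23) = 1/(-2/23 + K))
(u(16) - 713) + l = (23/(-2 + 23*16) - 713) + 10 = (23/(-2 + 368) - 713) + 10 = (23/366 - 713) + 10 = -260935/366 + 10 = -257275/366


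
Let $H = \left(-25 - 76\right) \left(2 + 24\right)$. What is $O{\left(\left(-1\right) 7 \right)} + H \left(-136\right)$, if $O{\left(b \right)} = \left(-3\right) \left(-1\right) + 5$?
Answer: $357144$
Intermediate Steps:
$O{\left(b \right)} = 8$ ($O{\left(b \right)} = 3 + 5 = 8$)
$H = -2626$ ($H = \left(-101\right) 26 = -2626$)
$O{\left(\left(-1\right) 7 \right)} + H \left(-136\right) = 8 - -357136 = 8 + 357136 = 357144$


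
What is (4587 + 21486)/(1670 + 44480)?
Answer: 26073/46150 ≈ 0.56496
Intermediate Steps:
(4587 + 21486)/(1670 + 44480) = 26073/46150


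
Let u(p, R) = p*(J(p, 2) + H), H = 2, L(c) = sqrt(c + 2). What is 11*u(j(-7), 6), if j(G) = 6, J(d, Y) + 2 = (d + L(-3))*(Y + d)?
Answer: 3168 + 528*I ≈ 3168.0 + 528.0*I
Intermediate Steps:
L(c) = sqrt(2 + c)
J(d, Y) = -2 + (I + d)*(Y + d) (J(d, Y) = -2 + (d + sqrt(2 - 3))*(Y + d) = -2 + (d + sqrt(-1))*(Y + d) = -2 + (d + I)*(Y + d) = -2 + (I + d)*(Y + d))
u(p, R) = p*(p**2 + 2*I + 2*p + I*p) (u(p, R) = p*((-2 + p**2 + I*2 + I*p + 2*p) + 2) = p*((-2 + p**2 + 2*I + I*p + 2*p) + 2) = p*((-2 + p**2 + 2*I + 2*p + I*p) + 2) = p*(p**2 + 2*I + 2*p + I*p))
11*u(j(-7), 6) = 11*(6*(6**2 + 2*I + 6*(2 + I))) = 11*(6*(36 + 2*I + (12 + 6*I))) = 11*(6*(48 + 8*I)) = 11*(288 + 48*I) = 3168 + 528*I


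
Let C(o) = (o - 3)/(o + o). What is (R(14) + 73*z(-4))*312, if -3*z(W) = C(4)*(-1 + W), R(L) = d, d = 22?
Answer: 11609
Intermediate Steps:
R(L) = 22
C(o) = (-3 + o)/(2*o) (C(o) = (-3 + o)/((2*o)) = (-3 + o)*(1/(2*o)) = (-3 + o)/(2*o))
z(W) = 1/24 - W/24 (z(W) = -(½)*(-3 + 4)/4*(-1 + W)/3 = -(½)*(¼)*1*(-1 + W)/3 = -(-1 + W)/24 = -(-⅛ + W/8)/3 = 1/24 - W/24)
(R(14) + 73*z(-4))*312 = (22 + 73*(1/24 - 1/24*(-4)))*312 = (22 + 73*(1/24 + ⅙))*312 = (22 + 73*(5/24))*312 = (22 + 365/24)*312 = (893/24)*312 = 11609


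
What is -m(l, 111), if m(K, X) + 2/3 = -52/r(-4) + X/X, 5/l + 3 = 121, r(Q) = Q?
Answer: -40/3 ≈ -13.333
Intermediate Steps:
l = 5/118 (l = 5/(-3 + 121) = 5/118 ≈ 0.042373)
m(K, X) = 40/3 (m(K, X) = -⅔ + (-52/(-4) + X/X) = -⅔ + (-52*(-¼) + 1) = -⅔ + (13 + 1) = -⅔ + 14 = 40/3)
-m(l, 111) = -1*40/3 = -40/3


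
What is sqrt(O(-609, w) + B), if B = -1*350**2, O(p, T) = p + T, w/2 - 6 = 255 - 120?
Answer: I*sqrt(122827) ≈ 350.47*I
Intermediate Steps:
w = 282 (w = 12 + 2*(255 - 120) = 12 + 2*135 = 12 + 270 = 282)
O(p, T) = T + p
B = -122500 (B = -1*122500 = -122500)
sqrt(O(-609, w) + B) = sqrt((282 - 609) - 122500) = sqrt(-327 - 122500) = sqrt(-122827) = I*sqrt(122827)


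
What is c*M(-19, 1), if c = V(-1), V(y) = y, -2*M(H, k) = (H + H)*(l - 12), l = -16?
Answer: 532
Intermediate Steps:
M(H, k) = 28*H (M(H, k) = -(H + H)*(-16 - 12)/2 = -2*H*(-28)/2 = -(-28)*H = 28*H)
c = -1
c*M(-19, 1) = -28*(-19) = -1*(-532) = 532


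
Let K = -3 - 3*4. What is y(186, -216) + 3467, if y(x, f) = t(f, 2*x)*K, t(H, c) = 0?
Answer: 3467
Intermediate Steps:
K = -15 (K = -3 - 12 = -15)
y(x, f) = 0 (y(x, f) = 0*(-15) = 0)
y(186, -216) + 3467 = 0 + 3467 = 3467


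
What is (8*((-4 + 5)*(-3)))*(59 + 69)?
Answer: -3072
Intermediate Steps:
(8*((-4 + 5)*(-3)))*(59 + 69) = (8*(1*(-3)))*128 = (8*(-3))*128 = -24*128 = -3072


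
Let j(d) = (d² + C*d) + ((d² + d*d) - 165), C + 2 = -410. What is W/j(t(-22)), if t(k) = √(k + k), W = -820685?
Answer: 4431699/137399 - 135248888*I*√11/1511389 ≈ 32.254 - 296.79*I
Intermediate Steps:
C = -412 (C = -2 - 410 = -412)
t(k) = √2*√k (t(k) = √(2*k) = √2*√k)
j(d) = -165 - 412*d + 3*d² (j(d) = (d² - 412*d) + ((d² + d*d) - 165) = (d² - 412*d) + ((d² + d²) - 165) = (d² - 412*d) + (2*d² - 165) = (d² - 412*d) + (-165 + 2*d²) = -165 - 412*d + 3*d²)
W/j(t(-22)) = -820685/(-165 - 412*√2*√(-22) + 3*(√2*√(-22))²) = -820685/(-165 - 412*√2*I*√22 + 3*(√2*(I*√22))²) = -820685/(-165 - 824*I*√11 + 3*(2*I*√11)²) = -820685/(-165 - 824*I*√11 + 3*(-44)) = -820685/(-165 - 824*I*√11 - 132) = -820685/(-297 - 824*I*√11)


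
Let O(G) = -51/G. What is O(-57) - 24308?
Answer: -461835/19 ≈ -24307.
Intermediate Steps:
O(-57) - 24308 = -51/(-57) - 24308 = -51*(-1/57) - 24308 = 17/19 - 24308 = -461835/19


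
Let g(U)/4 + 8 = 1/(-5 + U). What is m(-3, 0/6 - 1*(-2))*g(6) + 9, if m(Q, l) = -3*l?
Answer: 177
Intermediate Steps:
g(U) = -32 + 4/(-5 + U)
m(-3, 0/6 - 1*(-2))*g(6) + 9 = (-3*(0/6 - 1*(-2)))*(4*(41 - 8*6)/(-5 + 6)) + 9 = (-3*(0*(1/6) + 2))*(4*(41 - 48)/1) + 9 = (-3*(0 + 2))*(4*1*(-7)) + 9 = -3*2*(-28) + 9 = -6*(-28) + 9 = 168 + 9 = 177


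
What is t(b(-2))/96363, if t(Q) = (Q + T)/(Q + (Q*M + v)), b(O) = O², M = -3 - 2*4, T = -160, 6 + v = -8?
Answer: 26/867267 ≈ 2.9979e-5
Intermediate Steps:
v = -14 (v = -6 - 8 = -14)
M = -11 (M = -3 - 8 = -11)
t(Q) = (-160 + Q)/(-14 - 10*Q) (t(Q) = (Q - 160)/(Q + (Q*(-11) - 14)) = (-160 + Q)/(Q + (-11*Q - 14)) = (-160 + Q)/(Q + (-14 - 11*Q)) = (-160 + Q)/(-14 - 10*Q))
t(b(-2))/96363 = ((160 - 1*(-2)²)/(2*(7 + 5*(-2)²)))/96363 = ((160 - 1*4)/(2*(7 + 5*4)))*(1/96363) = ((160 - 4)/(2*(7 + 20)))*(1/96363) = ((½)*156/27)*(1/96363) = ((½)*(1/27)*156)*(1/96363) = (26/9)*(1/96363) = 26/867267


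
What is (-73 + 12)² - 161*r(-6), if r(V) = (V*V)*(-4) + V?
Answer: 27871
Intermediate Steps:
r(V) = V - 4*V² (r(V) = V²*(-4) + V = -4*V² + V = V - 4*V²)
(-73 + 12)² - 161*r(-6) = (-73 + 12)² - (-966)*(1 - 4*(-6)) = (-61)² - (-966)*(1 + 24) = 3721 - (-966)*25 = 3721 - 161*(-150) = 3721 + 24150 = 27871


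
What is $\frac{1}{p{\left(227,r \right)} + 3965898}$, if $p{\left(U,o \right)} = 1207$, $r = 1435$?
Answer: $\frac{1}{3967105} \approx 2.5207 \cdot 10^{-7}$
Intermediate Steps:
$\frac{1}{p{\left(227,r \right)} + 3965898} = \frac{1}{1207 + 3965898} = \frac{1}{3967105}$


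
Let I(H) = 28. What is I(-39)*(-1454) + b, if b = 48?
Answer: -40664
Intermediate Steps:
I(-39)*(-1454) + b = 28*(-1454) + 48 = -40712 + 48 = -40664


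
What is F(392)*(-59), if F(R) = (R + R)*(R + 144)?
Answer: -24793216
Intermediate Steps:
F(R) = 2*R*(144 + R) (F(R) = (2*R)*(144 + R) = 2*R*(144 + R))
F(392)*(-59) = (2*392*(144 + 392))*(-59) = (2*392*536)*(-59) = 420224*(-59) = -24793216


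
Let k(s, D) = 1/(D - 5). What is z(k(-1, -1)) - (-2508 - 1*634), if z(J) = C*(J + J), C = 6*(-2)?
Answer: 3146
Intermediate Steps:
C = -12
k(s, D) = 1/(-5 + D)
z(J) = -24*J (z(J) = -12*(J + J) = -24*J)
z(k(-1, -1)) - (-2508 - 1*634) = -24/(-5 - 1) - (-2508 - 1*634) = -24/(-6) - (-2508 - 634) = -24*(-⅙) - 1*(-3142) = 4 + 3142 = 3146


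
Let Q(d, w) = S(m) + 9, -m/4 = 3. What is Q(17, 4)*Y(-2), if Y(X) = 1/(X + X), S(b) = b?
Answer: ¾ ≈ 0.75000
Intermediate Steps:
m = -12 (m = -4*3 = -12)
Q(d, w) = -3 (Q(d, w) = -12 + 9 = -3)
Y(X) = 1/(2*X)
Q(17, 4)*Y(-2) = -3/(2*(-2)) = -3*(-1)/(2*2) = -3*(-¼) = ¾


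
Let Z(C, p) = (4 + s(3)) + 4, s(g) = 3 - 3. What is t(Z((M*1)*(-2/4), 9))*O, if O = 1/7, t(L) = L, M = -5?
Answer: 8/7 ≈ 1.1429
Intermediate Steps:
s(g) = 0
Z(C, p) = 8 (Z(C, p) = (4 + 0) + 4 = 4 + 4 = 8)
O = ⅐ (O = 1*(⅐) = ⅐ ≈ 0.14286)
t(Z((M*1)*(-2/4), 9))*O = 8*(⅐) = 8/7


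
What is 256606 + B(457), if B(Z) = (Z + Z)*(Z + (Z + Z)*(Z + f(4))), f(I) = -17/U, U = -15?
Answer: 5750955872/15 ≈ 3.8340e+8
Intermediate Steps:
f(I) = 17/15 (f(I) = -17/(-15) = -17*(-1/15) = 17/15)
B(Z) = 2*Z*(Z + 2*Z*(17/15 + Z)) (B(Z) = (Z + Z)*(Z + (Z + Z)*(Z + 17/15)) = (2*Z)*(Z + (2*Z)*(17/15 + Z)) = (2*Z)*(Z + 2*Z*(17/15 + Z)) = 2*Z*(Z + 2*Z*(17/15 + Z)))
256606 + B(457) = 256606 + 457²*(98/15 + 4*457) = 256606 + 208849*(98/15 + 1828) = 256606 + 208849*(27518/15) = 256606 + 5747106782/15 = 5750955872/15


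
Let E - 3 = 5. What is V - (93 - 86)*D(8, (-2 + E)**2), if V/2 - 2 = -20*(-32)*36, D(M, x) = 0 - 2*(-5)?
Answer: 46014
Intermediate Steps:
E = 8 (E = 3 + 5 = 8)
D(M, x) = 10 (D(M, x) = 0 + 10 = 10)
V = 46084 (V = 4 + 2*(-20*(-32)*36) = 4 + 2*(640*36) = 4 + 2*23040 = 4 + 46080 = 46084)
V - (93 - 86)*D(8, (-2 + E)**2) = 46084 - (93 - 86)*10 = 46084 - 7*10 = 46084 - 1*70 = 46084 - 70 = 46014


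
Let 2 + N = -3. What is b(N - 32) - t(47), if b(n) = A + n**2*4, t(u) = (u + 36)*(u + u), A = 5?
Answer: -2321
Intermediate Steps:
N = -5 (N = -2 - 3 = -5)
t(u) = 2*u*(36 + u) (t(u) = (36 + u)*(2*u) = 2*u*(36 + u))
b(n) = 5 + 4*n**2 (b(n) = 5 + n**2*4 = 5 + 4*n**2)
b(N - 32) - t(47) = (5 + 4*(-5 - 32)**2) - 2*47*(36 + 47) = (5 + 4*(-37)**2) - 2*47*83 = (5 + 4*1369) - 1*7802 = (5 + 5476) - 7802 = 5481 - 7802 = -2321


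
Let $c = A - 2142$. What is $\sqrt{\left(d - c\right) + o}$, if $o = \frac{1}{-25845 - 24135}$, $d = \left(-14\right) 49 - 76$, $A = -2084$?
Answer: $\frac{\sqrt{44148333345}}{3570} \approx 58.856$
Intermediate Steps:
$d = -762$ ($d = -686 - 76 = -762$)
$c = -4226$ ($c = -2084 - 2142 = -4226$)
$o = - \frac{1}{49980}$ ($o = \frac{1}{-49980} = - \frac{1}{49980} \approx -2.0008 \cdot 10^{-5}$)
$\sqrt{\left(d - c\right) + o} = \sqrt{\left(-762 - -4226\right) - \frac{1}{49980}} = \sqrt{\left(-762 + 4226\right) - \frac{1}{49980}} = \sqrt{3464 - \frac{1}{49980}} = \sqrt{\frac{173130719}{49980}} = \frac{\sqrt{44148333345}}{3570}$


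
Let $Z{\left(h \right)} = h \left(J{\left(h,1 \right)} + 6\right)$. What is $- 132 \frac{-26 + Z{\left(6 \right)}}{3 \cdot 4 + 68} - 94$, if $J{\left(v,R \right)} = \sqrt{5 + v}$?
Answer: $- \frac{221}{2} - \frac{99 \sqrt{11}}{10} \approx -143.33$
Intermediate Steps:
$Z{\left(h \right)} = h \left(6 + \sqrt{5 + h}\right)$ ($Z{\left(h \right)} = h \left(\sqrt{5 + h} + 6\right) = h \left(6 + \sqrt{5 + h}\right)$)
$- 132 \frac{-26 + Z{\left(6 \right)}}{3 \cdot 4 + 68} - 94 = - 132 \frac{-26 + 6 \left(6 + \sqrt{5 + 6}\right)}{3 \cdot 4 + 68} - 94 = - 132 \frac{-26 + 6 \left(6 + \sqrt{11}\right)}{12 + 68} - 94 = - 132 \frac{-26 + \left(36 + 6 \sqrt{11}\right)}{80} - 94 = - 132 \left(10 + 6 \sqrt{11}\right) \frac{1}{80} - 94 = - 132 \left(\frac{1}{8} + \frac{3 \sqrt{11}}{40}\right) - 94 = \left(- \frac{33}{2} - \frac{99 \sqrt{11}}{10}\right) - 94 = - \frac{221}{2} - \frac{99 \sqrt{11}}{10}$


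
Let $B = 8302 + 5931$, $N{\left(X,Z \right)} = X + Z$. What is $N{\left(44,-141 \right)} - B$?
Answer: $-14330$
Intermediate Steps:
$B = 14233$
$N{\left(44,-141 \right)} - B = \left(44 - 141\right) - 14233 = -97 - 14233 = -14330$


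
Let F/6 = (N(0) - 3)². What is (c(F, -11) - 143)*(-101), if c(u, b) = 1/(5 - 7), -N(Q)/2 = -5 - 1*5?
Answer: 28987/2 ≈ 14494.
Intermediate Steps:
N(Q) = 20 (N(Q) = -2*(-5 - 1*5) = -2*(-5 - 5) = -2*(-10) = 20)
F = 1734 (F = 6*(20 - 3)² = 6*17² = 6*289 = 1734)
c(u, b) = -½ (c(u, b) = 1/(-2) = -½)
(c(F, -11) - 143)*(-101) = (-½ - 143)*(-101) = -287/2*(-101) = 28987/2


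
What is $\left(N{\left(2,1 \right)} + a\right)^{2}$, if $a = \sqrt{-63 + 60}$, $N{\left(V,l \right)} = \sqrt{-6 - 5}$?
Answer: $-14 - 2 \sqrt{33} \approx -25.489$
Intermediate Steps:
$N{\left(V,l \right)} = i \sqrt{11}$ ($N{\left(V,l \right)} = \sqrt{-11} = i \sqrt{11}$)
$a = i \sqrt{3}$ ($a = \sqrt{-3} = i \sqrt{3} \approx 1.732 i$)
$\left(N{\left(2,1 \right)} + a\right)^{2} = \left(i \sqrt{11} + i \sqrt{3}\right)^{2} = \left(i \sqrt{3} + i \sqrt{11}\right)^{2}$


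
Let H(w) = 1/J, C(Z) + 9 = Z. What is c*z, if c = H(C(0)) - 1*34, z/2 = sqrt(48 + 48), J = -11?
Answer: -3000*sqrt(6)/11 ≈ -668.04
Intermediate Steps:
C(Z) = -9 + Z
H(w) = -1/11 (H(w) = 1/(-11) = -1/11)
z = 8*sqrt(6) (z = 2*sqrt(48 + 48) = 2*sqrt(96) = 2*(4*sqrt(6)) = 8*sqrt(6) ≈ 19.596)
c = -375/11 (c = -1/11 - 1*34 = -1/11 - 34 = -375/11 ≈ -34.091)
c*z = -3000*sqrt(6)/11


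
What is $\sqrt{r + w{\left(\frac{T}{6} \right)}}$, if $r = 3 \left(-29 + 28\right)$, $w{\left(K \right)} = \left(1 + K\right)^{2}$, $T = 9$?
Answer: $\frac{\sqrt{13}}{2} \approx 1.8028$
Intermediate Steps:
$r = -3$ ($r = 3 \left(-1\right) = -3$)
$\sqrt{r + w{\left(\frac{T}{6} \right)}} = \sqrt{-3 + \left(1 + \frac{9}{6}\right)^{2}} = \sqrt{-3 + \left(1 + 9 \cdot \frac{1}{6}\right)^{2}} = \sqrt{-3 + \left(1 + \frac{3}{2}\right)^{2}} = \sqrt{-3 + \left(\frac{5}{2}\right)^{2}} = \sqrt{-3 + \frac{25}{4}} = \sqrt{\frac{13}{4}} = \frac{\sqrt{13}}{2}$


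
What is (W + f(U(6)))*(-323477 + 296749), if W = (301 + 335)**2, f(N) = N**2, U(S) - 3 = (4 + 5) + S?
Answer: -10820028960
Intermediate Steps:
U(S) = 12 + S (U(S) = 3 + ((4 + 5) + S) = 3 + (9 + S) = 12 + S)
W = 404496 (W = 636**2 = 404496)
(W + f(U(6)))*(-323477 + 296749) = (404496 + (12 + 6)**2)*(-323477 + 296749) = (404496 + 18**2)*(-26728) = (404496 + 324)*(-26728) = 404820*(-26728) = -10820028960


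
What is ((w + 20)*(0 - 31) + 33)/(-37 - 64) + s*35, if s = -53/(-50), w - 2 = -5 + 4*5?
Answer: 48611/1010 ≈ 48.130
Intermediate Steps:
w = 17 (w = 2 + (-5 + 4*5) = 2 + (-5 + 20) = 2 + 15 = 17)
s = 53/50 (s = -53*(-1/50) = 53/50 ≈ 1.0600)
((w + 20)*(0 - 31) + 33)/(-37 - 64) + s*35 = ((17 + 20)*(0 - 31) + 33)/(-37 - 64) + (53/50)*35 = (37*(-31) + 33)/(-101) + 371/10 = (-1147 + 33)*(-1/101) + 371/10 = -1114*(-1/101) + 371/10 = 1114/101 + 371/10 = 48611/1010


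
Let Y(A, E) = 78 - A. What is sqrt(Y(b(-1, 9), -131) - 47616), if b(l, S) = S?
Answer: 9*I*sqrt(587) ≈ 218.05*I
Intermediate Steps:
sqrt(Y(b(-1, 9), -131) - 47616) = sqrt((78 - 1*9) - 47616) = sqrt((78 - 9) - 47616) = sqrt(69 - 47616) = sqrt(-47547) = 9*I*sqrt(587)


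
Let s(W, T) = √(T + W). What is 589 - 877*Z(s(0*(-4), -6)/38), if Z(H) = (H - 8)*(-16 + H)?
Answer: -80620943/722 + 10524*I*√6/19 ≈ -1.1166e+5 + 1356.8*I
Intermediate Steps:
Z(H) = (-16 + H)*(-8 + H) (Z(H) = (-8 + H)*(-16 + H) = (-16 + H)*(-8 + H))
589 - 877*Z(s(0*(-4), -6)/38) = 589 - 877*(128 + (√(-6 + 0*(-4))/38)² - 24*√(-6 + 0*(-4))/38) = 589 - 877*(128 + (√(-6 + 0)*(1/38))² - 24*√(-6 + 0)/38) = 589 - 877*(128 + (√(-6)*(1/38))² - 24*√(-6)/38) = 589 - 877*(128 + ((I*√6)*(1/38))² - 24*I*√6/38) = 589 - 877*(128 + (I*√6/38)² - 12*I*√6/19) = 589 - 877*(128 - 3/722 - 12*I*√6/19) = 589 - 877*(92413/722 - 12*I*√6/19) = 589 + (-81046201/722 + 10524*I*√6/19) = -80620943/722 + 10524*I*√6/19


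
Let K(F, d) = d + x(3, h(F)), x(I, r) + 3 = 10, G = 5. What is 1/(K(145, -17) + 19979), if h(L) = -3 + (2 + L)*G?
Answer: 1/19969 ≈ 5.0078e-5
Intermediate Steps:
h(L) = 7 + 5*L (h(L) = -3 + (2 + L)*5 = -3 + (10 + 5*L) = 7 + 5*L)
x(I, r) = 7 (x(I, r) = -3 + 10 = 7)
K(F, d) = 7 + d (K(F, d) = d + 7 = 7 + d)
1/(K(145, -17) + 19979) = 1/((7 - 17) + 19979) = 1/(-10 + 19979) = 1/19969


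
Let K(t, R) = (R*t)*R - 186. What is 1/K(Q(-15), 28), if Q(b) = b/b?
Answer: 1/598 ≈ 0.0016722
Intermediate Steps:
Q(b) = 1
K(t, R) = -186 + t*R**2 (K(t, R) = t*R**2 - 186 = -186 + t*R**2)
1/K(Q(-15), 28) = 1/(-186 + 1*28**2) = 1/(-186 + 1*784) = 1/(-186 + 784) = 1/598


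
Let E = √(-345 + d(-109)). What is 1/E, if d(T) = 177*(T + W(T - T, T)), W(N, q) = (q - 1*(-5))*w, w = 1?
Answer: -I*√38046/38046 ≈ -0.0051268*I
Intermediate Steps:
W(N, q) = 5 + q (W(N, q) = (q - 1*(-5))*1 = (q + 5)*1 = (5 + q)*1 = 5 + q)
d(T) = 885 + 354*T (d(T) = 177*(T + (5 + T)) = 177*(5 + 2*T) = 885 + 354*T)
E = I*√38046 (E = √(-345 + (885 + 354*(-109))) = √(-345 + (885 - 38586)) = √(-345 - 37701) = √(-38046) = I*√38046 ≈ 195.05*I)
1/E = 1/(I*√38046) = -I*√38046/38046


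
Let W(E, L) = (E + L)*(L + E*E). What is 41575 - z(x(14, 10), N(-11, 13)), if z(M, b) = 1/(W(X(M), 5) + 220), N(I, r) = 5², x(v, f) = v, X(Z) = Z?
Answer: 167921424/4039 ≈ 41575.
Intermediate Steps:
N(I, r) = 25
W(E, L) = (E + L)*(L + E²)
z(M, b) = 1/(245 + M³ + 5*M + 5*M²) (z(M, b) = 1/((M³ + 5² + M*5 + 5*M²) + 220) = 1/((M³ + 25 + 5*M + 5*M²) + 220) = 1/((25 + M³ + 5*M + 5*M²) + 220) = 1/(245 + M³ + 5*M + 5*M²))
41575 - z(x(14, 10), N(-11, 13)) = 41575 - 1/(245 + 14³ + 5*14 + 5*14²) = 41575 - 1/(245 + 2744 + 70 + 5*196) = 41575 - 1/(245 + 2744 + 70 + 980) = 41575 - 1/4039 = 167921424/4039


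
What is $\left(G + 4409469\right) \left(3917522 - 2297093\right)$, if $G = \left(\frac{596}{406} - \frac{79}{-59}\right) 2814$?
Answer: $\frac{12247390833031413}{1711} \approx 7.158 \cdot 10^{12}$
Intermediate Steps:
$G = \frac{13514838}{1711}$ ($G = \left(596 \cdot \frac{1}{406} - - \frac{79}{59}\right) 2814 = \left(\frac{298}{203} + \frac{79}{59}\right) 2814 = \frac{33619}{11977} \cdot 2814 = \frac{13514838}{1711} \approx 7898.8$)
$\left(G + 4409469\right) \left(3917522 - 2297093\right) = \left(\frac{13514838}{1711} + 4409469\right) \left(3917522 - 2297093\right) = \frac{7558116297}{1711} \cdot 1620429 = \frac{12247390833031413}{1711}$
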